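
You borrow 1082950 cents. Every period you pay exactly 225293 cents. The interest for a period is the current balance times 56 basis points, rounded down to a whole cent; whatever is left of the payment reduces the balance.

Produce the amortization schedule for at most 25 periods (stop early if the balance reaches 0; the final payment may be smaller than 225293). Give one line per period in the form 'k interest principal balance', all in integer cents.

1 6064 219229 863721
2 4836 220457 643264
3 3602 221691 421573
4 2360 222933 198640
5 1112 198640 0

1. interest=⌊1082950·56/10000⌋=6064; principal=225293-6064=219229; balance=1082950-219229=863721
2. interest=⌊863721·56/10000⌋=4836; principal=225293-4836=220457; balance=863721-220457=643264
3. interest=⌊643264·56/10000⌋=3602; principal=225293-3602=221691; balance=643264-221691=421573
4. interest=⌊421573·56/10000⌋=2360; principal=225293-2360=222933; balance=421573-222933=198640
5. interest=⌊198640·56/10000⌋=1112; principal=min(225293-1112,198640)=198640; balance=198640-198640=0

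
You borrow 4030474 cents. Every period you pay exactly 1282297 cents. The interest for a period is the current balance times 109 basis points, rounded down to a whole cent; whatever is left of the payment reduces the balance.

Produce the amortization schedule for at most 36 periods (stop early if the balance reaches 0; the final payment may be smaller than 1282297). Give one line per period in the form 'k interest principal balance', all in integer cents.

1 43932 1238365 2792109
2 30433 1251864 1540245
3 16788 1265509 274736
4 2994 274736 0

1. interest=⌊4030474·109/10000⌋=43932; principal=1282297-43932=1238365; balance=4030474-1238365=2792109
2. interest=⌊2792109·109/10000⌋=30433; principal=1282297-30433=1251864; balance=2792109-1251864=1540245
3. interest=⌊1540245·109/10000⌋=16788; principal=1282297-16788=1265509; balance=1540245-1265509=274736
4. interest=⌊274736·109/10000⌋=2994; principal=min(1282297-2994,274736)=274736; balance=274736-274736=0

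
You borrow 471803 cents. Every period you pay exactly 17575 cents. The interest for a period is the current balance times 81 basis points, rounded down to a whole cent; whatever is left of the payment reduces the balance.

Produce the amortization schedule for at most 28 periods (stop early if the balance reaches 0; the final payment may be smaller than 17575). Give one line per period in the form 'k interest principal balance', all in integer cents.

1 3821 13754 458049
2 3710 13865 444184
3 3597 13978 430206
4 3484 14091 416115
5 3370 14205 401910
6 3255 14320 387590
7 3139 14436 373154
8 3022 14553 358601
9 2904 14671 343930
10 2785 14790 329140
11 2666 14909 314231
12 2545 15030 299201
13 2423 15152 284049
14 2300 15275 268774
15 2177 15398 253376
16 2052 15523 237853
17 1926 15649 222204
18 1799 15776 206428
19 1672 15903 190525
20 1543 16032 174493
21 1413 16162 158331
22 1282 16293 142038
23 1150 16425 125613
24 1017 16558 109055
25 883 16692 92363
26 748 16827 75536
27 611 16964 58572
28 474 17101 41471

1. interest=⌊471803·81/10000⌋=3821; principal=17575-3821=13754; balance=471803-13754=458049
2. interest=⌊458049·81/10000⌋=3710; principal=17575-3710=13865; balance=458049-13865=444184
3. interest=⌊444184·81/10000⌋=3597; principal=17575-3597=13978; balance=444184-13978=430206
4. interest=⌊430206·81/10000⌋=3484; principal=17575-3484=14091; balance=430206-14091=416115
5. interest=⌊416115·81/10000⌋=3370; principal=17575-3370=14205; balance=416115-14205=401910
6. interest=⌊401910·81/10000⌋=3255; principal=17575-3255=14320; balance=401910-14320=387590
7. interest=⌊387590·81/10000⌋=3139; principal=17575-3139=14436; balance=387590-14436=373154
8. interest=⌊373154·81/10000⌋=3022; principal=17575-3022=14553; balance=373154-14553=358601
9. interest=⌊358601·81/10000⌋=2904; principal=17575-2904=14671; balance=358601-14671=343930
10. interest=⌊343930·81/10000⌋=2785; principal=17575-2785=14790; balance=343930-14790=329140
11. interest=⌊329140·81/10000⌋=2666; principal=17575-2666=14909; balance=329140-14909=314231
12. interest=⌊314231·81/10000⌋=2545; principal=17575-2545=15030; balance=314231-15030=299201
13. interest=⌊299201·81/10000⌋=2423; principal=17575-2423=15152; balance=299201-15152=284049
14. interest=⌊284049·81/10000⌋=2300; principal=17575-2300=15275; balance=284049-15275=268774
15. interest=⌊268774·81/10000⌋=2177; principal=17575-2177=15398; balance=268774-15398=253376
16. interest=⌊253376·81/10000⌋=2052; principal=17575-2052=15523; balance=253376-15523=237853
17. interest=⌊237853·81/10000⌋=1926; principal=17575-1926=15649; balance=237853-15649=222204
18. interest=⌊222204·81/10000⌋=1799; principal=17575-1799=15776; balance=222204-15776=206428
19. interest=⌊206428·81/10000⌋=1672; principal=17575-1672=15903; balance=206428-15903=190525
20. interest=⌊190525·81/10000⌋=1543; principal=17575-1543=16032; balance=190525-16032=174493
21. interest=⌊174493·81/10000⌋=1413; principal=17575-1413=16162; balance=174493-16162=158331
22. interest=⌊158331·81/10000⌋=1282; principal=17575-1282=16293; balance=158331-16293=142038
23. interest=⌊142038·81/10000⌋=1150; principal=17575-1150=16425; balance=142038-16425=125613
24. interest=⌊125613·81/10000⌋=1017; principal=17575-1017=16558; balance=125613-16558=109055
25. interest=⌊109055·81/10000⌋=883; principal=17575-883=16692; balance=109055-16692=92363
26. interest=⌊92363·81/10000⌋=748; principal=17575-748=16827; balance=92363-16827=75536
27. interest=⌊75536·81/10000⌋=611; principal=17575-611=16964; balance=75536-16964=58572
28. interest=⌊58572·81/10000⌋=474; principal=17575-474=17101; balance=58572-17101=41471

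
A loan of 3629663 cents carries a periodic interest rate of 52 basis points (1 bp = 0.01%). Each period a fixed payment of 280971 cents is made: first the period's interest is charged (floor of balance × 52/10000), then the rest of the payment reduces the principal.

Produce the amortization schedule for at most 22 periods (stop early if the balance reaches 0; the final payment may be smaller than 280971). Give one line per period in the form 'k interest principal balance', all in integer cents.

1 18874 262097 3367566
2 17511 263460 3104106
3 16141 264830 2839276
4 14764 266207 2573069
5 13379 267592 2305477
6 11988 268983 2036494
7 10589 270382 1766112
8 9183 271788 1494324
9 7770 273201 1221123
10 6349 274622 946501
11 4921 276050 670451
12 3486 277485 392966
13 2043 278928 114038
14 592 114038 0

1. interest=⌊3629663·52/10000⌋=18874; principal=280971-18874=262097; balance=3629663-262097=3367566
2. interest=⌊3367566·52/10000⌋=17511; principal=280971-17511=263460; balance=3367566-263460=3104106
3. interest=⌊3104106·52/10000⌋=16141; principal=280971-16141=264830; balance=3104106-264830=2839276
4. interest=⌊2839276·52/10000⌋=14764; principal=280971-14764=266207; balance=2839276-266207=2573069
5. interest=⌊2573069·52/10000⌋=13379; principal=280971-13379=267592; balance=2573069-267592=2305477
6. interest=⌊2305477·52/10000⌋=11988; principal=280971-11988=268983; balance=2305477-268983=2036494
7. interest=⌊2036494·52/10000⌋=10589; principal=280971-10589=270382; balance=2036494-270382=1766112
8. interest=⌊1766112·52/10000⌋=9183; principal=280971-9183=271788; balance=1766112-271788=1494324
9. interest=⌊1494324·52/10000⌋=7770; principal=280971-7770=273201; balance=1494324-273201=1221123
10. interest=⌊1221123·52/10000⌋=6349; principal=280971-6349=274622; balance=1221123-274622=946501
11. interest=⌊946501·52/10000⌋=4921; principal=280971-4921=276050; balance=946501-276050=670451
12. interest=⌊670451·52/10000⌋=3486; principal=280971-3486=277485; balance=670451-277485=392966
13. interest=⌊392966·52/10000⌋=2043; principal=280971-2043=278928; balance=392966-278928=114038
14. interest=⌊114038·52/10000⌋=592; principal=min(280971-592,114038)=114038; balance=114038-114038=0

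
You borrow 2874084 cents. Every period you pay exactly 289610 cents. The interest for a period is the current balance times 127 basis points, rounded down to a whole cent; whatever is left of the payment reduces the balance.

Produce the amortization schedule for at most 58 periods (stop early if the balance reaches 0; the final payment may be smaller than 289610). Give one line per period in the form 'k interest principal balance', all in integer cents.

1. interest=⌊2874084·127/10000⌋=36500; principal=289610-36500=253110; balance=2874084-253110=2620974
2. interest=⌊2620974·127/10000⌋=33286; principal=289610-33286=256324; balance=2620974-256324=2364650
3. interest=⌊2364650·127/10000⌋=30031; principal=289610-30031=259579; balance=2364650-259579=2105071
4. interest=⌊2105071·127/10000⌋=26734; principal=289610-26734=262876; balance=2105071-262876=1842195
5. interest=⌊1842195·127/10000⌋=23395; principal=289610-23395=266215; balance=1842195-266215=1575980
6. interest=⌊1575980·127/10000⌋=20014; principal=289610-20014=269596; balance=1575980-269596=1306384
7. interest=⌊1306384·127/10000⌋=16591; principal=289610-16591=273019; balance=1306384-273019=1033365
8. interest=⌊1033365·127/10000⌋=13123; principal=289610-13123=276487; balance=1033365-276487=756878
9. interest=⌊756878·127/10000⌋=9612; principal=289610-9612=279998; balance=756878-279998=476880
10. interest=⌊476880·127/10000⌋=6056; principal=289610-6056=283554; balance=476880-283554=193326
11. interest=⌊193326·127/10000⌋=2455; principal=min(289610-2455,193326)=193326; balance=193326-193326=0

1 36500 253110 2620974
2 33286 256324 2364650
3 30031 259579 2105071
4 26734 262876 1842195
5 23395 266215 1575980
6 20014 269596 1306384
7 16591 273019 1033365
8 13123 276487 756878
9 9612 279998 476880
10 6056 283554 193326
11 2455 193326 0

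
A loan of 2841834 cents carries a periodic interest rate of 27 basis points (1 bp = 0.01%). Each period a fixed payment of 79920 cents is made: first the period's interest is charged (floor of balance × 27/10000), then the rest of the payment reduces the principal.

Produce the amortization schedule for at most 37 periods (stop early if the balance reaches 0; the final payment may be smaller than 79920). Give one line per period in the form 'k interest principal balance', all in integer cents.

1. interest=⌊2841834·27/10000⌋=7672; principal=79920-7672=72248; balance=2841834-72248=2769586
2. interest=⌊2769586·27/10000⌋=7477; principal=79920-7477=72443; balance=2769586-72443=2697143
3. interest=⌊2697143·27/10000⌋=7282; principal=79920-7282=72638; balance=2697143-72638=2624505
4. interest=⌊2624505·27/10000⌋=7086; principal=79920-7086=72834; balance=2624505-72834=2551671
5. interest=⌊2551671·27/10000⌋=6889; principal=79920-6889=73031; balance=2551671-73031=2478640
6. interest=⌊2478640·27/10000⌋=6692; principal=79920-6692=73228; balance=2478640-73228=2405412
7. interest=⌊2405412·27/10000⌋=6494; principal=79920-6494=73426; balance=2405412-73426=2331986
8. interest=⌊2331986·27/10000⌋=6296; principal=79920-6296=73624; balance=2331986-73624=2258362
9. interest=⌊2258362·27/10000⌋=6097; principal=79920-6097=73823; balance=2258362-73823=2184539
10. interest=⌊2184539·27/10000⌋=5898; principal=79920-5898=74022; balance=2184539-74022=2110517
11. interest=⌊2110517·27/10000⌋=5698; principal=79920-5698=74222; balance=2110517-74222=2036295
12. interest=⌊2036295·27/10000⌋=5497; principal=79920-5497=74423; balance=2036295-74423=1961872
13. interest=⌊1961872·27/10000⌋=5297; principal=79920-5297=74623; balance=1961872-74623=1887249
14. interest=⌊1887249·27/10000⌋=5095; principal=79920-5095=74825; balance=1887249-74825=1812424
15. interest=⌊1812424·27/10000⌋=4893; principal=79920-4893=75027; balance=1812424-75027=1737397
16. interest=⌊1737397·27/10000⌋=4690; principal=79920-4690=75230; balance=1737397-75230=1662167
17. interest=⌊1662167·27/10000⌋=4487; principal=79920-4487=75433; balance=1662167-75433=1586734
18. interest=⌊1586734·27/10000⌋=4284; principal=79920-4284=75636; balance=1586734-75636=1511098
19. interest=⌊1511098·27/10000⌋=4079; principal=79920-4079=75841; balance=1511098-75841=1435257
20. interest=⌊1435257·27/10000⌋=3875; principal=79920-3875=76045; balance=1435257-76045=1359212
21. interest=⌊1359212·27/10000⌋=3669; principal=79920-3669=76251; balance=1359212-76251=1282961
22. interest=⌊1282961·27/10000⌋=3463; principal=79920-3463=76457; balance=1282961-76457=1206504
23. interest=⌊1206504·27/10000⌋=3257; principal=79920-3257=76663; balance=1206504-76663=1129841
24. interest=⌊1129841·27/10000⌋=3050; principal=79920-3050=76870; balance=1129841-76870=1052971
25. interest=⌊1052971·27/10000⌋=2843; principal=79920-2843=77077; balance=1052971-77077=975894
26. interest=⌊975894·27/10000⌋=2634; principal=79920-2634=77286; balance=975894-77286=898608
27. interest=⌊898608·27/10000⌋=2426; principal=79920-2426=77494; balance=898608-77494=821114
28. interest=⌊821114·27/10000⌋=2217; principal=79920-2217=77703; balance=821114-77703=743411
29. interest=⌊743411·27/10000⌋=2007; principal=79920-2007=77913; balance=743411-77913=665498
30. interest=⌊665498·27/10000⌋=1796; principal=79920-1796=78124; balance=665498-78124=587374
31. interest=⌊587374·27/10000⌋=1585; principal=79920-1585=78335; balance=587374-78335=509039
32. interest=⌊509039·27/10000⌋=1374; principal=79920-1374=78546; balance=509039-78546=430493
33. interest=⌊430493·27/10000⌋=1162; principal=79920-1162=78758; balance=430493-78758=351735
34. interest=⌊351735·27/10000⌋=949; principal=79920-949=78971; balance=351735-78971=272764
35. interest=⌊272764·27/10000⌋=736; principal=79920-736=79184; balance=272764-79184=193580
36. interest=⌊193580·27/10000⌋=522; principal=79920-522=79398; balance=193580-79398=114182
37. interest=⌊114182·27/10000⌋=308; principal=79920-308=79612; balance=114182-79612=34570

1 7672 72248 2769586
2 7477 72443 2697143
3 7282 72638 2624505
4 7086 72834 2551671
5 6889 73031 2478640
6 6692 73228 2405412
7 6494 73426 2331986
8 6296 73624 2258362
9 6097 73823 2184539
10 5898 74022 2110517
11 5698 74222 2036295
12 5497 74423 1961872
13 5297 74623 1887249
14 5095 74825 1812424
15 4893 75027 1737397
16 4690 75230 1662167
17 4487 75433 1586734
18 4284 75636 1511098
19 4079 75841 1435257
20 3875 76045 1359212
21 3669 76251 1282961
22 3463 76457 1206504
23 3257 76663 1129841
24 3050 76870 1052971
25 2843 77077 975894
26 2634 77286 898608
27 2426 77494 821114
28 2217 77703 743411
29 2007 77913 665498
30 1796 78124 587374
31 1585 78335 509039
32 1374 78546 430493
33 1162 78758 351735
34 949 78971 272764
35 736 79184 193580
36 522 79398 114182
37 308 79612 34570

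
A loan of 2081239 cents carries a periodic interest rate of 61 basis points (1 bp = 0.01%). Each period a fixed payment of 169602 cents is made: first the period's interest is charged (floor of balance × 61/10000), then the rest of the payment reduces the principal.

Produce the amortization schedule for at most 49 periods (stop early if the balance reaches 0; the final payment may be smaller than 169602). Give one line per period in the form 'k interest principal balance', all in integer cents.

1. interest=⌊2081239·61/10000⌋=12695; principal=169602-12695=156907; balance=2081239-156907=1924332
2. interest=⌊1924332·61/10000⌋=11738; principal=169602-11738=157864; balance=1924332-157864=1766468
3. interest=⌊1766468·61/10000⌋=10775; principal=169602-10775=158827; balance=1766468-158827=1607641
4. interest=⌊1607641·61/10000⌋=9806; principal=169602-9806=159796; balance=1607641-159796=1447845
5. interest=⌊1447845·61/10000⌋=8831; principal=169602-8831=160771; balance=1447845-160771=1287074
6. interest=⌊1287074·61/10000⌋=7851; principal=169602-7851=161751; balance=1287074-161751=1125323
7. interest=⌊1125323·61/10000⌋=6864; principal=169602-6864=162738; balance=1125323-162738=962585
8. interest=⌊962585·61/10000⌋=5871; principal=169602-5871=163731; balance=962585-163731=798854
9. interest=⌊798854·61/10000⌋=4873; principal=169602-4873=164729; balance=798854-164729=634125
10. interest=⌊634125·61/10000⌋=3868; principal=169602-3868=165734; balance=634125-165734=468391
11. interest=⌊468391·61/10000⌋=2857; principal=169602-2857=166745; balance=468391-166745=301646
12. interest=⌊301646·61/10000⌋=1840; principal=169602-1840=167762; balance=301646-167762=133884
13. interest=⌊133884·61/10000⌋=816; principal=min(169602-816,133884)=133884; balance=133884-133884=0

1 12695 156907 1924332
2 11738 157864 1766468
3 10775 158827 1607641
4 9806 159796 1447845
5 8831 160771 1287074
6 7851 161751 1125323
7 6864 162738 962585
8 5871 163731 798854
9 4873 164729 634125
10 3868 165734 468391
11 2857 166745 301646
12 1840 167762 133884
13 816 133884 0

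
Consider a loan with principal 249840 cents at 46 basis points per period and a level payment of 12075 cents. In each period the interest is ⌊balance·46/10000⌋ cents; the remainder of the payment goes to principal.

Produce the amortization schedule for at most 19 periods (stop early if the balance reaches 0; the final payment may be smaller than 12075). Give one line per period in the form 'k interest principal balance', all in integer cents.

1. interest=⌊249840·46/10000⌋=1149; principal=12075-1149=10926; balance=249840-10926=238914
2. interest=⌊238914·46/10000⌋=1099; principal=12075-1099=10976; balance=238914-10976=227938
3. interest=⌊227938·46/10000⌋=1048; principal=12075-1048=11027; balance=227938-11027=216911
4. interest=⌊216911·46/10000⌋=997; principal=12075-997=11078; balance=216911-11078=205833
5. interest=⌊205833·46/10000⌋=946; principal=12075-946=11129; balance=205833-11129=194704
6. interest=⌊194704·46/10000⌋=895; principal=12075-895=11180; balance=194704-11180=183524
7. interest=⌊183524·46/10000⌋=844; principal=12075-844=11231; balance=183524-11231=172293
8. interest=⌊172293·46/10000⌋=792; principal=12075-792=11283; balance=172293-11283=161010
9. interest=⌊161010·46/10000⌋=740; principal=12075-740=11335; balance=161010-11335=149675
10. interest=⌊149675·46/10000⌋=688; principal=12075-688=11387; balance=149675-11387=138288
11. interest=⌊138288·46/10000⌋=636; principal=12075-636=11439; balance=138288-11439=126849
12. interest=⌊126849·46/10000⌋=583; principal=12075-583=11492; balance=126849-11492=115357
13. interest=⌊115357·46/10000⌋=530; principal=12075-530=11545; balance=115357-11545=103812
14. interest=⌊103812·46/10000⌋=477; principal=12075-477=11598; balance=103812-11598=92214
15. interest=⌊92214·46/10000⌋=424; principal=12075-424=11651; balance=92214-11651=80563
16. interest=⌊80563·46/10000⌋=370; principal=12075-370=11705; balance=80563-11705=68858
17. interest=⌊68858·46/10000⌋=316; principal=12075-316=11759; balance=68858-11759=57099
18. interest=⌊57099·46/10000⌋=262; principal=12075-262=11813; balance=57099-11813=45286
19. interest=⌊45286·46/10000⌋=208; principal=12075-208=11867; balance=45286-11867=33419

1 1149 10926 238914
2 1099 10976 227938
3 1048 11027 216911
4 997 11078 205833
5 946 11129 194704
6 895 11180 183524
7 844 11231 172293
8 792 11283 161010
9 740 11335 149675
10 688 11387 138288
11 636 11439 126849
12 583 11492 115357
13 530 11545 103812
14 477 11598 92214
15 424 11651 80563
16 370 11705 68858
17 316 11759 57099
18 262 11813 45286
19 208 11867 33419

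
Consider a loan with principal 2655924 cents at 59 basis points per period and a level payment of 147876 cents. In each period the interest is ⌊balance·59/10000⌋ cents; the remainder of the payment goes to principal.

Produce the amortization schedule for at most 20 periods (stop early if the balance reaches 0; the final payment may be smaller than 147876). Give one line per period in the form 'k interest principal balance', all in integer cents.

1. interest=⌊2655924·59/10000⌋=15669; principal=147876-15669=132207; balance=2655924-132207=2523717
2. interest=⌊2523717·59/10000⌋=14889; principal=147876-14889=132987; balance=2523717-132987=2390730
3. interest=⌊2390730·59/10000⌋=14105; principal=147876-14105=133771; balance=2390730-133771=2256959
4. interest=⌊2256959·59/10000⌋=13316; principal=147876-13316=134560; balance=2256959-134560=2122399
5. interest=⌊2122399·59/10000⌋=12522; principal=147876-12522=135354; balance=2122399-135354=1987045
6. interest=⌊1987045·59/10000⌋=11723; principal=147876-11723=136153; balance=1987045-136153=1850892
7. interest=⌊1850892·59/10000⌋=10920; principal=147876-10920=136956; balance=1850892-136956=1713936
8. interest=⌊1713936·59/10000⌋=10112; principal=147876-10112=137764; balance=1713936-137764=1576172
9. interest=⌊1576172·59/10000⌋=9299; principal=147876-9299=138577; balance=1576172-138577=1437595
10. interest=⌊1437595·59/10000⌋=8481; principal=147876-8481=139395; balance=1437595-139395=1298200
11. interest=⌊1298200·59/10000⌋=7659; principal=147876-7659=140217; balance=1298200-140217=1157983
12. interest=⌊1157983·59/10000⌋=6832; principal=147876-6832=141044; balance=1157983-141044=1016939
13. interest=⌊1016939·59/10000⌋=5999; principal=147876-5999=141877; balance=1016939-141877=875062
14. interest=⌊875062·59/10000⌋=5162; principal=147876-5162=142714; balance=875062-142714=732348
15. interest=⌊732348·59/10000⌋=4320; principal=147876-4320=143556; balance=732348-143556=588792
16. interest=⌊588792·59/10000⌋=3473; principal=147876-3473=144403; balance=588792-144403=444389
17. interest=⌊444389·59/10000⌋=2621; principal=147876-2621=145255; balance=444389-145255=299134
18. interest=⌊299134·59/10000⌋=1764; principal=147876-1764=146112; balance=299134-146112=153022
19. interest=⌊153022·59/10000⌋=902; principal=147876-902=146974; balance=153022-146974=6048
20. interest=⌊6048·59/10000⌋=35; principal=min(147876-35,6048)=6048; balance=6048-6048=0

1 15669 132207 2523717
2 14889 132987 2390730
3 14105 133771 2256959
4 13316 134560 2122399
5 12522 135354 1987045
6 11723 136153 1850892
7 10920 136956 1713936
8 10112 137764 1576172
9 9299 138577 1437595
10 8481 139395 1298200
11 7659 140217 1157983
12 6832 141044 1016939
13 5999 141877 875062
14 5162 142714 732348
15 4320 143556 588792
16 3473 144403 444389
17 2621 145255 299134
18 1764 146112 153022
19 902 146974 6048
20 35 6048 0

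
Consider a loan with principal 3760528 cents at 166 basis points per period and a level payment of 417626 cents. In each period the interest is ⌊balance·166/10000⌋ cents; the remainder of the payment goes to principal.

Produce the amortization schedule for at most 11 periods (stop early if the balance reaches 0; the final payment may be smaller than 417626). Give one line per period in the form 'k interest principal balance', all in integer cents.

1 62424 355202 3405326
2 56528 361098 3044228
3 50534 367092 2677136
4 44440 373186 2303950
5 38245 379381 1924569
6 31947 385679 1538890
7 25545 392081 1146809
8 19037 398589 748220
9 12420 405206 343014
10 5694 343014 0

1. interest=⌊3760528·166/10000⌋=62424; principal=417626-62424=355202; balance=3760528-355202=3405326
2. interest=⌊3405326·166/10000⌋=56528; principal=417626-56528=361098; balance=3405326-361098=3044228
3. interest=⌊3044228·166/10000⌋=50534; principal=417626-50534=367092; balance=3044228-367092=2677136
4. interest=⌊2677136·166/10000⌋=44440; principal=417626-44440=373186; balance=2677136-373186=2303950
5. interest=⌊2303950·166/10000⌋=38245; principal=417626-38245=379381; balance=2303950-379381=1924569
6. interest=⌊1924569·166/10000⌋=31947; principal=417626-31947=385679; balance=1924569-385679=1538890
7. interest=⌊1538890·166/10000⌋=25545; principal=417626-25545=392081; balance=1538890-392081=1146809
8. interest=⌊1146809·166/10000⌋=19037; principal=417626-19037=398589; balance=1146809-398589=748220
9. interest=⌊748220·166/10000⌋=12420; principal=417626-12420=405206; balance=748220-405206=343014
10. interest=⌊343014·166/10000⌋=5694; principal=min(417626-5694,343014)=343014; balance=343014-343014=0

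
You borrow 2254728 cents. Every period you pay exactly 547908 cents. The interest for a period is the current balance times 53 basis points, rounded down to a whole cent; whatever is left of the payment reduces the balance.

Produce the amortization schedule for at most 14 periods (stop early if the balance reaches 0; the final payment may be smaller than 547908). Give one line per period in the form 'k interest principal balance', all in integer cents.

1 11950 535958 1718770
2 9109 538799 1179971
3 6253 541655 638316
4 3383 544525 93791
5 497 93791 0

1. interest=⌊2254728·53/10000⌋=11950; principal=547908-11950=535958; balance=2254728-535958=1718770
2. interest=⌊1718770·53/10000⌋=9109; principal=547908-9109=538799; balance=1718770-538799=1179971
3. interest=⌊1179971·53/10000⌋=6253; principal=547908-6253=541655; balance=1179971-541655=638316
4. interest=⌊638316·53/10000⌋=3383; principal=547908-3383=544525; balance=638316-544525=93791
5. interest=⌊93791·53/10000⌋=497; principal=min(547908-497,93791)=93791; balance=93791-93791=0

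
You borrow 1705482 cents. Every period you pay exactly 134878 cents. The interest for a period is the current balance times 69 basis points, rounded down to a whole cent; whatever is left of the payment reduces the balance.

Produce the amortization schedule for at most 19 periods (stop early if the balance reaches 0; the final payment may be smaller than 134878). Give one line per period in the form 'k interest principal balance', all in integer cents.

1 11767 123111 1582371
2 10918 123960 1458411
3 10063 124815 1333596
4 9201 125677 1207919
5 8334 126544 1081375
6 7461 127417 953958
7 6582 128296 825662
8 5697 129181 696481
9 4805 130073 566408
10 3908 130970 435438
11 3004 131874 303564
12 2094 132784 170780
13 1178 133700 37080
14 255 37080 0

1. interest=⌊1705482·69/10000⌋=11767; principal=134878-11767=123111; balance=1705482-123111=1582371
2. interest=⌊1582371·69/10000⌋=10918; principal=134878-10918=123960; balance=1582371-123960=1458411
3. interest=⌊1458411·69/10000⌋=10063; principal=134878-10063=124815; balance=1458411-124815=1333596
4. interest=⌊1333596·69/10000⌋=9201; principal=134878-9201=125677; balance=1333596-125677=1207919
5. interest=⌊1207919·69/10000⌋=8334; principal=134878-8334=126544; balance=1207919-126544=1081375
6. interest=⌊1081375·69/10000⌋=7461; principal=134878-7461=127417; balance=1081375-127417=953958
7. interest=⌊953958·69/10000⌋=6582; principal=134878-6582=128296; balance=953958-128296=825662
8. interest=⌊825662·69/10000⌋=5697; principal=134878-5697=129181; balance=825662-129181=696481
9. interest=⌊696481·69/10000⌋=4805; principal=134878-4805=130073; balance=696481-130073=566408
10. interest=⌊566408·69/10000⌋=3908; principal=134878-3908=130970; balance=566408-130970=435438
11. interest=⌊435438·69/10000⌋=3004; principal=134878-3004=131874; balance=435438-131874=303564
12. interest=⌊303564·69/10000⌋=2094; principal=134878-2094=132784; balance=303564-132784=170780
13. interest=⌊170780·69/10000⌋=1178; principal=134878-1178=133700; balance=170780-133700=37080
14. interest=⌊37080·69/10000⌋=255; principal=min(134878-255,37080)=37080; balance=37080-37080=0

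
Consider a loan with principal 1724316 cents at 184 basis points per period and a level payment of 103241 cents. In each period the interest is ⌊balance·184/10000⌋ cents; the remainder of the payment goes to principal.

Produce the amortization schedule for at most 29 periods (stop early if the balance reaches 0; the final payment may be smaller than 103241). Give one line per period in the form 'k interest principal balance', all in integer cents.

1 31727 71514 1652802
2 30411 72830 1579972
3 29071 74170 1505802
4 27706 75535 1430267
5 26316 76925 1353342
6 24901 78340 1275002
7 23460 79781 1195221
8 21992 81249 1113972
9 20497 82744 1031228
10 18974 84267 946961
11 17424 85817 861144
12 15845 87396 773748
13 14236 89005 684743
14 12599 90642 594101
15 10931 92310 501791
16 9232 94009 407782
17 7503 95738 312044
18 5741 97500 214544
19 3947 99294 115250
20 2120 101121 14129
21 259 14129 0

1. interest=⌊1724316·184/10000⌋=31727; principal=103241-31727=71514; balance=1724316-71514=1652802
2. interest=⌊1652802·184/10000⌋=30411; principal=103241-30411=72830; balance=1652802-72830=1579972
3. interest=⌊1579972·184/10000⌋=29071; principal=103241-29071=74170; balance=1579972-74170=1505802
4. interest=⌊1505802·184/10000⌋=27706; principal=103241-27706=75535; balance=1505802-75535=1430267
5. interest=⌊1430267·184/10000⌋=26316; principal=103241-26316=76925; balance=1430267-76925=1353342
6. interest=⌊1353342·184/10000⌋=24901; principal=103241-24901=78340; balance=1353342-78340=1275002
7. interest=⌊1275002·184/10000⌋=23460; principal=103241-23460=79781; balance=1275002-79781=1195221
8. interest=⌊1195221·184/10000⌋=21992; principal=103241-21992=81249; balance=1195221-81249=1113972
9. interest=⌊1113972·184/10000⌋=20497; principal=103241-20497=82744; balance=1113972-82744=1031228
10. interest=⌊1031228·184/10000⌋=18974; principal=103241-18974=84267; balance=1031228-84267=946961
11. interest=⌊946961·184/10000⌋=17424; principal=103241-17424=85817; balance=946961-85817=861144
12. interest=⌊861144·184/10000⌋=15845; principal=103241-15845=87396; balance=861144-87396=773748
13. interest=⌊773748·184/10000⌋=14236; principal=103241-14236=89005; balance=773748-89005=684743
14. interest=⌊684743·184/10000⌋=12599; principal=103241-12599=90642; balance=684743-90642=594101
15. interest=⌊594101·184/10000⌋=10931; principal=103241-10931=92310; balance=594101-92310=501791
16. interest=⌊501791·184/10000⌋=9232; principal=103241-9232=94009; balance=501791-94009=407782
17. interest=⌊407782·184/10000⌋=7503; principal=103241-7503=95738; balance=407782-95738=312044
18. interest=⌊312044·184/10000⌋=5741; principal=103241-5741=97500; balance=312044-97500=214544
19. interest=⌊214544·184/10000⌋=3947; principal=103241-3947=99294; balance=214544-99294=115250
20. interest=⌊115250·184/10000⌋=2120; principal=103241-2120=101121; balance=115250-101121=14129
21. interest=⌊14129·184/10000⌋=259; principal=min(103241-259,14129)=14129; balance=14129-14129=0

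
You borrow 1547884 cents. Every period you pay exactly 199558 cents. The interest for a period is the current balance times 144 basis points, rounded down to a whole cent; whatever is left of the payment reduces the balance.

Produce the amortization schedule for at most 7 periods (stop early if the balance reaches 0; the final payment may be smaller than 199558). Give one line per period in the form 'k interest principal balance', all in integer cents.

1. interest=⌊1547884·144/10000⌋=22289; principal=199558-22289=177269; balance=1547884-177269=1370615
2. interest=⌊1370615·144/10000⌋=19736; principal=199558-19736=179822; balance=1370615-179822=1190793
3. interest=⌊1190793·144/10000⌋=17147; principal=199558-17147=182411; balance=1190793-182411=1008382
4. interest=⌊1008382·144/10000⌋=14520; principal=199558-14520=185038; balance=1008382-185038=823344
5. interest=⌊823344·144/10000⌋=11856; principal=199558-11856=187702; balance=823344-187702=635642
6. interest=⌊635642·144/10000⌋=9153; principal=199558-9153=190405; balance=635642-190405=445237
7. interest=⌊445237·144/10000⌋=6411; principal=199558-6411=193147; balance=445237-193147=252090

1 22289 177269 1370615
2 19736 179822 1190793
3 17147 182411 1008382
4 14520 185038 823344
5 11856 187702 635642
6 9153 190405 445237
7 6411 193147 252090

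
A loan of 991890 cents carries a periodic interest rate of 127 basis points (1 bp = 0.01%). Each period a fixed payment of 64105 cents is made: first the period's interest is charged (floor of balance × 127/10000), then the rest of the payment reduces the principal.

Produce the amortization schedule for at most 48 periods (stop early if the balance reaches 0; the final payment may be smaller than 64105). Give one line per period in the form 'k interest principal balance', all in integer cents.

1 12597 51508 940382
2 11942 52163 888219
3 11280 52825 835394
4 10609 53496 781898
5 9930 54175 727723
6 9242 54863 672860
7 8545 55560 617300
8 7839 56266 561034
9 7125 56980 504054
10 6401 57704 446350
11 5668 58437 387913
12 4926 59179 328734
13 4174 59931 268803
14 3413 60692 208111
15 2643 61462 146649
16 1862 62243 84406
17 1071 63034 21372
18 271 21372 0

1. interest=⌊991890·127/10000⌋=12597; principal=64105-12597=51508; balance=991890-51508=940382
2. interest=⌊940382·127/10000⌋=11942; principal=64105-11942=52163; balance=940382-52163=888219
3. interest=⌊888219·127/10000⌋=11280; principal=64105-11280=52825; balance=888219-52825=835394
4. interest=⌊835394·127/10000⌋=10609; principal=64105-10609=53496; balance=835394-53496=781898
5. interest=⌊781898·127/10000⌋=9930; principal=64105-9930=54175; balance=781898-54175=727723
6. interest=⌊727723·127/10000⌋=9242; principal=64105-9242=54863; balance=727723-54863=672860
7. interest=⌊672860·127/10000⌋=8545; principal=64105-8545=55560; balance=672860-55560=617300
8. interest=⌊617300·127/10000⌋=7839; principal=64105-7839=56266; balance=617300-56266=561034
9. interest=⌊561034·127/10000⌋=7125; principal=64105-7125=56980; balance=561034-56980=504054
10. interest=⌊504054·127/10000⌋=6401; principal=64105-6401=57704; balance=504054-57704=446350
11. interest=⌊446350·127/10000⌋=5668; principal=64105-5668=58437; balance=446350-58437=387913
12. interest=⌊387913·127/10000⌋=4926; principal=64105-4926=59179; balance=387913-59179=328734
13. interest=⌊328734·127/10000⌋=4174; principal=64105-4174=59931; balance=328734-59931=268803
14. interest=⌊268803·127/10000⌋=3413; principal=64105-3413=60692; balance=268803-60692=208111
15. interest=⌊208111·127/10000⌋=2643; principal=64105-2643=61462; balance=208111-61462=146649
16. interest=⌊146649·127/10000⌋=1862; principal=64105-1862=62243; balance=146649-62243=84406
17. interest=⌊84406·127/10000⌋=1071; principal=64105-1071=63034; balance=84406-63034=21372
18. interest=⌊21372·127/10000⌋=271; principal=min(64105-271,21372)=21372; balance=21372-21372=0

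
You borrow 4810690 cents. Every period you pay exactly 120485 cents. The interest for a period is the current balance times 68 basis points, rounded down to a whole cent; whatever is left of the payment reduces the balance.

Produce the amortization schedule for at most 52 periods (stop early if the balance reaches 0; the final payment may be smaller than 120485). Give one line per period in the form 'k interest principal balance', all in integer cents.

1. interest=⌊4810690·68/10000⌋=32712; principal=120485-32712=87773; balance=4810690-87773=4722917
2. interest=⌊4722917·68/10000⌋=32115; principal=120485-32115=88370; balance=4722917-88370=4634547
3. interest=⌊4634547·68/10000⌋=31514; principal=120485-31514=88971; balance=4634547-88971=4545576
4. interest=⌊4545576·68/10000⌋=30909; principal=120485-30909=89576; balance=4545576-89576=4456000
5. interest=⌊4456000·68/10000⌋=30300; principal=120485-30300=90185; balance=4456000-90185=4365815
6. interest=⌊4365815·68/10000⌋=29687; principal=120485-29687=90798; balance=4365815-90798=4275017
7. interest=⌊4275017·68/10000⌋=29070; principal=120485-29070=91415; balance=4275017-91415=4183602
8. interest=⌊4183602·68/10000⌋=28448; principal=120485-28448=92037; balance=4183602-92037=4091565
9. interest=⌊4091565·68/10000⌋=27822; principal=120485-27822=92663; balance=4091565-92663=3998902
10. interest=⌊3998902·68/10000⌋=27192; principal=120485-27192=93293; balance=3998902-93293=3905609
11. interest=⌊3905609·68/10000⌋=26558; principal=120485-26558=93927; balance=3905609-93927=3811682
12. interest=⌊3811682·68/10000⌋=25919; principal=120485-25919=94566; balance=3811682-94566=3717116
13. interest=⌊3717116·68/10000⌋=25276; principal=120485-25276=95209; balance=3717116-95209=3621907
14. interest=⌊3621907·68/10000⌋=24628; principal=120485-24628=95857; balance=3621907-95857=3526050
15. interest=⌊3526050·68/10000⌋=23977; principal=120485-23977=96508; balance=3526050-96508=3429542
16. interest=⌊3429542·68/10000⌋=23320; principal=120485-23320=97165; balance=3429542-97165=3332377
17. interest=⌊3332377·68/10000⌋=22660; principal=120485-22660=97825; balance=3332377-97825=3234552
18. interest=⌊3234552·68/10000⌋=21994; principal=120485-21994=98491; balance=3234552-98491=3136061
19. interest=⌊3136061·68/10000⌋=21325; principal=120485-21325=99160; balance=3136061-99160=3036901
20. interest=⌊3036901·68/10000⌋=20650; principal=120485-20650=99835; balance=3036901-99835=2937066
21. interest=⌊2937066·68/10000⌋=19972; principal=120485-19972=100513; balance=2937066-100513=2836553
22. interest=⌊2836553·68/10000⌋=19288; principal=120485-19288=101197; balance=2836553-101197=2735356
23. interest=⌊2735356·68/10000⌋=18600; principal=120485-18600=101885; balance=2735356-101885=2633471
24. interest=⌊2633471·68/10000⌋=17907; principal=120485-17907=102578; balance=2633471-102578=2530893
25. interest=⌊2530893·68/10000⌋=17210; principal=120485-17210=103275; balance=2530893-103275=2427618
26. interest=⌊2427618·68/10000⌋=16507; principal=120485-16507=103978; balance=2427618-103978=2323640
27. interest=⌊2323640·68/10000⌋=15800; principal=120485-15800=104685; balance=2323640-104685=2218955
28. interest=⌊2218955·68/10000⌋=15088; principal=120485-15088=105397; balance=2218955-105397=2113558
29. interest=⌊2113558·68/10000⌋=14372; principal=120485-14372=106113; balance=2113558-106113=2007445
30. interest=⌊2007445·68/10000⌋=13650; principal=120485-13650=106835; balance=2007445-106835=1900610
31. interest=⌊1900610·68/10000⌋=12924; principal=120485-12924=107561; balance=1900610-107561=1793049
32. interest=⌊1793049·68/10000⌋=12192; principal=120485-12192=108293; balance=1793049-108293=1684756
33. interest=⌊1684756·68/10000⌋=11456; principal=120485-11456=109029; balance=1684756-109029=1575727
34. interest=⌊1575727·68/10000⌋=10714; principal=120485-10714=109771; balance=1575727-109771=1465956
35. interest=⌊1465956·68/10000⌋=9968; principal=120485-9968=110517; balance=1465956-110517=1355439
36. interest=⌊1355439·68/10000⌋=9216; principal=120485-9216=111269; balance=1355439-111269=1244170
37. interest=⌊1244170·68/10000⌋=8460; principal=120485-8460=112025; balance=1244170-112025=1132145
38. interest=⌊1132145·68/10000⌋=7698; principal=120485-7698=112787; balance=1132145-112787=1019358
39. interest=⌊1019358·68/10000⌋=6931; principal=120485-6931=113554; balance=1019358-113554=905804
40. interest=⌊905804·68/10000⌋=6159; principal=120485-6159=114326; balance=905804-114326=791478
41. interest=⌊791478·68/10000⌋=5382; principal=120485-5382=115103; balance=791478-115103=676375
42. interest=⌊676375·68/10000⌋=4599; principal=120485-4599=115886; balance=676375-115886=560489
43. interest=⌊560489·68/10000⌋=3811; principal=120485-3811=116674; balance=560489-116674=443815
44. interest=⌊443815·68/10000⌋=3017; principal=120485-3017=117468; balance=443815-117468=326347
45. interest=⌊326347·68/10000⌋=2219; principal=120485-2219=118266; balance=326347-118266=208081
46. interest=⌊208081·68/10000⌋=1414; principal=120485-1414=119071; balance=208081-119071=89010
47. interest=⌊89010·68/10000⌋=605; principal=min(120485-605,89010)=89010; balance=89010-89010=0

1 32712 87773 4722917
2 32115 88370 4634547
3 31514 88971 4545576
4 30909 89576 4456000
5 30300 90185 4365815
6 29687 90798 4275017
7 29070 91415 4183602
8 28448 92037 4091565
9 27822 92663 3998902
10 27192 93293 3905609
11 26558 93927 3811682
12 25919 94566 3717116
13 25276 95209 3621907
14 24628 95857 3526050
15 23977 96508 3429542
16 23320 97165 3332377
17 22660 97825 3234552
18 21994 98491 3136061
19 21325 99160 3036901
20 20650 99835 2937066
21 19972 100513 2836553
22 19288 101197 2735356
23 18600 101885 2633471
24 17907 102578 2530893
25 17210 103275 2427618
26 16507 103978 2323640
27 15800 104685 2218955
28 15088 105397 2113558
29 14372 106113 2007445
30 13650 106835 1900610
31 12924 107561 1793049
32 12192 108293 1684756
33 11456 109029 1575727
34 10714 109771 1465956
35 9968 110517 1355439
36 9216 111269 1244170
37 8460 112025 1132145
38 7698 112787 1019358
39 6931 113554 905804
40 6159 114326 791478
41 5382 115103 676375
42 4599 115886 560489
43 3811 116674 443815
44 3017 117468 326347
45 2219 118266 208081
46 1414 119071 89010
47 605 89010 0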